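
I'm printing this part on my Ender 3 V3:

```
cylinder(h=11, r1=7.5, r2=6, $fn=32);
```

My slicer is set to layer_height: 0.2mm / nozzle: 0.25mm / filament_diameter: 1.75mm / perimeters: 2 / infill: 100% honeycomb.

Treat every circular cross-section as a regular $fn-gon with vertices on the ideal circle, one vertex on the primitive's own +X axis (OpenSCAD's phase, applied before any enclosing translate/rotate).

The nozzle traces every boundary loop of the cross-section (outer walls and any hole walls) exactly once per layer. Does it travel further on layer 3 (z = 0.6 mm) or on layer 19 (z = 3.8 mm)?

Layer 3 (z = 0.6): the cone (r1=7.5→r2=6) has section circumradius 7.418 here — a regular 32-gon (perimeter = 2·32·7.418·sin(180°/32) = 46.53 mm). So its perimeter = 46.53 mm. Layer 19 (z = 3.8): the cone contributes a regular 32-gon of circumradius 6.982 (interpolated between r1=7.5 and r2=6 at t=0.345) (perimeter = 2·32·6.982·sin(180°/32) = 43.80 mm). So its perimeter = 43.80 mm. Layer 3 is larger (46.53 vs 43.80 mm).

layer 3 (z = 0.6 mm)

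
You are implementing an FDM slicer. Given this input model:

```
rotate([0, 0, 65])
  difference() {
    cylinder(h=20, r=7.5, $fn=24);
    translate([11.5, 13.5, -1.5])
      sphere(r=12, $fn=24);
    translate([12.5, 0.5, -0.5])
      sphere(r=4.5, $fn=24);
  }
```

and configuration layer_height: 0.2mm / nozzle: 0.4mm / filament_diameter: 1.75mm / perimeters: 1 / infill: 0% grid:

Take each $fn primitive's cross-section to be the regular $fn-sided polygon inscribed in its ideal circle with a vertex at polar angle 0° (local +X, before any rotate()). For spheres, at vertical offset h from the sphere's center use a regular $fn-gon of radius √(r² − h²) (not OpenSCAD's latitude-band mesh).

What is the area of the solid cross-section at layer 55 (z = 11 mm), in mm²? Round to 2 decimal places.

174.70 mm²

At z = 11 mm: the r=7.5 cylinder contributes a regular 24-gon of circumradius 7.5 (area = (24/2)·7.500²·sin(360°/24) = 174.70 mm²); the sphere at (11.5, 13.5) does not reach this height (|z−center|=12.500 > r=12); the sphere at (12.5, 0.5) is absent (|z−center|=11.500 > r=4.5); Subtracting the remaining from the first: none of the subtracted shapes is present at this height, so the r=7.5 cylinder is unchanged — area = 174.70 mm²; (rotated 65° about Z; rotation is an isometry so areas/perimeters/island counts are preserved). Overall, the cross-section is a single solid region. Net area = 174.70 mm².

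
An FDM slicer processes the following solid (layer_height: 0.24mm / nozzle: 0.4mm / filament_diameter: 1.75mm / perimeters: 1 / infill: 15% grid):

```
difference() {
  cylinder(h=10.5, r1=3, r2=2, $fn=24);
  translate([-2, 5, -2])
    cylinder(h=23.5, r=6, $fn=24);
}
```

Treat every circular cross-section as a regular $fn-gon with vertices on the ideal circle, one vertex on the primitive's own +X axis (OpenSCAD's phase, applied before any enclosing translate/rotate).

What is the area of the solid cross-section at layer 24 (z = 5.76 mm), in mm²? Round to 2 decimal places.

At z = 5.76 mm: the cone contributes a regular 24-gon of circumradius 2.451 (interpolated between r1=3 and r2=2 at t=0.549) (area = (24/2)·2.451²·sin(360°/24) = 18.66 mm²); the cylinder at (-2, 5): section is a regular 24-gon, circumradius r=6 (area = (24/2)·6.000²·sin(360°/24) = 111.81 mm²); Taking the first minus the rest: starting from the cone (18.66 mm²), the r=6 cylinder at (-2, 5) partially overlaps it — only the 11.34 mm² overlap (of its 111.81 mm²) is removed, clipping the outline — area = 7.33 mm². Overall, the cross-section is a single solid region. Net area = 7.33 mm².

7.33 mm²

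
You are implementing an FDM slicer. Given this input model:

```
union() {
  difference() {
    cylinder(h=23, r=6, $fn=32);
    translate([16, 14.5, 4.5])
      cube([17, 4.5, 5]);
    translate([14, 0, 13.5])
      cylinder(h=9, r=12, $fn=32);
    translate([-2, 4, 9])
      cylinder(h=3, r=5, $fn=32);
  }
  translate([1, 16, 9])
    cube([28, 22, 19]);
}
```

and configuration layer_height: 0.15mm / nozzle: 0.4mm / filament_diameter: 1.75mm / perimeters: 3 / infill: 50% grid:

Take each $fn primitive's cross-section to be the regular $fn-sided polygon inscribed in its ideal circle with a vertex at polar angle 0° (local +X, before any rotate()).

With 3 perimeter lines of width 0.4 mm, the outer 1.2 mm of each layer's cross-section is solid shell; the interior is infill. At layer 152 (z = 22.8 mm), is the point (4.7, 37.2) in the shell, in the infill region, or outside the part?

shell

At z = 22.8 mm: the r=6 cylinder gives a regular 32-gon of circumradius 6 (constant along its height); the cube at (16, 14.5) is absent (z outside [4.5, 9.5]); the cylinder at (14, 0) does not reach this height (z outside [13.5, 22.5]); the cylinder at (-2, 4) is absent (z outside [9, 12]); Subtracting the remaining from the first: none of the subtracted shapes is present at this height, so the r=6 cylinder is unchanged — 1 connected region; the cube at (1, 16) (footprint 28×22) is included at this height; Taking the union: the 2 present regions are separate (no shared area or edge), so areas and boundary lengths simply add and each stays a separate island — 2 connected regions. Overall, the cross-section has 2 separate islands. The nearest boundary edge runs (1.00, 38.00)→(29.00, 38.00); distance from the point to it = 0.80 mm. (Shell/infill is judged within the island containing the point — the largest one.) The point is inside the cross-section, 0.80 mm from the nearest boundary — within the 1.2 mm shell band (3 × 0.4).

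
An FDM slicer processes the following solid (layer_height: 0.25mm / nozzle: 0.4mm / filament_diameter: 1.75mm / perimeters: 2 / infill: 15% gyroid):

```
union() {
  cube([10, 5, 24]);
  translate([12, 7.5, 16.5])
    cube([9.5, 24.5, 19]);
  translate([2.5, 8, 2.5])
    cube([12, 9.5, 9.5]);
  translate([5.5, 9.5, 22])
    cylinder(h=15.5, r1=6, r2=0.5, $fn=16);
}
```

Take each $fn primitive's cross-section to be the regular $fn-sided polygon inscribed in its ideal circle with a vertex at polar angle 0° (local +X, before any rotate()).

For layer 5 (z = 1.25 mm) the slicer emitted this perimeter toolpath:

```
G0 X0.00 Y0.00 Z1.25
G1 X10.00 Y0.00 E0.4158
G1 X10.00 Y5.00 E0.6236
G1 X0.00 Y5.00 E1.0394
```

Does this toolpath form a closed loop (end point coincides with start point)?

no

Start point (G0): (0.00, 0.00). End point (last G1): the path does not return to the start — open.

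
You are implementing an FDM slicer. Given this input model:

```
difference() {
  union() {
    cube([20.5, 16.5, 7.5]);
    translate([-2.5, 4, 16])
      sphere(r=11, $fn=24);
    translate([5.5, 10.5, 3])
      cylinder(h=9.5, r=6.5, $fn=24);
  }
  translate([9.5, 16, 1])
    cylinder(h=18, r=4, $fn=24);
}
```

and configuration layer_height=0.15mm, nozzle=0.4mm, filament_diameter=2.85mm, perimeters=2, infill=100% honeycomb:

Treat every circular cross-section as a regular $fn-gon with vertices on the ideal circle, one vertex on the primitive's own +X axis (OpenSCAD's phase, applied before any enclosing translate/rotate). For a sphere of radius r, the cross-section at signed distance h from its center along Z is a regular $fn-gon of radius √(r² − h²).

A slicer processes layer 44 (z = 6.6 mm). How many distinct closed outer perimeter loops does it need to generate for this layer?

1

At z = 6.6 mm: the cube (footprint 20.5×16.5) is included at this height; the r=11 sphere at (-2.5, 4) slices to a regular 24-gon of circumradius 5.713 (√(r²−h²) with h=9.4 from center); the cylinder at (5.5, 10.5): section is a regular 24-gon, circumradius r=6.5; Combining (union): the regions partially overlap (shared area 148.67 mm²), so overlapping operands fuse into one piece — 1 connected region; the cylinder at (9.5, 16): section is a regular 24-gon, circumradius r=4; After the difference (first − rest): starting from the result so far, the r=4 cylinder at (9.5, 16) partially overlaps it — only the 29.51 mm² overlap (of its 49.69 mm²) is removed, clipping the outline — 1 connected region. The result has 1 disconnected region.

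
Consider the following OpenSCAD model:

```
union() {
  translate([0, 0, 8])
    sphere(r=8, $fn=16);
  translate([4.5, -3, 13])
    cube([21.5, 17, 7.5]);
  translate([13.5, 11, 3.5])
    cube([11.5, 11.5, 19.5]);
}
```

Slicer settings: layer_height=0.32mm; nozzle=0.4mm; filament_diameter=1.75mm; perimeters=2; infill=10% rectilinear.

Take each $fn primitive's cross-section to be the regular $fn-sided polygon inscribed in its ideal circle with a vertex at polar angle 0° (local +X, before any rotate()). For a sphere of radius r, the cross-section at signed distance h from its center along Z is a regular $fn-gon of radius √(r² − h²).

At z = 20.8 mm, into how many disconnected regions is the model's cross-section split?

1

At z = 20.8 mm: the sphere is absent (|z−center|=12.800 > r=8); the cube at (4.5, -3) is not intersected at this z (z outside [13, 20.5]); the cube at (13.5, 11) is present — its section is the full 11.5×11.5 rectangle; Merging all regions: only the 11.5×11.5 cube at (13.5, 11) is present, so the union is just that shape — 1 connected region. The result has 1 disconnected region.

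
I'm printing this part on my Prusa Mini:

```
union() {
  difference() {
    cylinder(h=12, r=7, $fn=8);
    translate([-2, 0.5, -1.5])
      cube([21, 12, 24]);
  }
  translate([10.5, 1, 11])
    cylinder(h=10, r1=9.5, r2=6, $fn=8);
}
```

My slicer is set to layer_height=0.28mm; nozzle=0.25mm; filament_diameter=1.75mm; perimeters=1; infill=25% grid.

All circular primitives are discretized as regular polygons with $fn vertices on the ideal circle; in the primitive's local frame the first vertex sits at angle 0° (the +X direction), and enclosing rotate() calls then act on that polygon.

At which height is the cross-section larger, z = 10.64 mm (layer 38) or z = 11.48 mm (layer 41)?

Layer 38 (z = 10.64): the r=7 cylinder gives a regular 8-gon of circumradius 7 (constant along its height) (area = (8/2)·7.000²·sin(360°/8) = 138.59 mm²); the cube at (-2, 0.5) (footprint 21×12) is included at this height (area 252.00 mm²); Subtracting the remaining from the first: starting from the r=7 cylinder (138.59 mm²), the 21×12 cube at (-2, 0.5) partially overlaps it — only the 43.37 mm² overlap (of its 252.00 mm²) is removed, clipping the outline — area = 95.22 mm²; the cone at (10.5, 1) is not intersected at this z (z outside [11, 21]); Taking the union: only that combined region is present, so the union is just that shape — area = 95.22 mm². So its area = 95.22 mm². Layer 41 (z = 11.48): the r=7 cylinder contributes a regular 8-gon of circumradius 7 (area = (8/2)·7.000²·sin(360°/8) = 138.59 mm²); the cube at (-2, 0.5) is present — its section is the full 21×12 rectangle (area 252.00 mm²); After the difference (first − rest): starting from the r=7 cylinder (138.59 mm²), the 21×12 cube at (-2, 0.5) partially overlaps it — only the 43.37 mm² overlap (of its 252.00 mm²) is removed, clipping the outline — area = 95.22 mm²; the cone at (10.5, 1) contributes a regular 8-gon of circumradius 9.332 (interpolated between r1=9.5 and r2=6 at t=0.048) (area = (8/2)·9.332²·sin(360°/8) = 246.32 mm²); Merging all regions: the regions partially overlap — summed areas 341.54 mm² minus the doubly-counted overlap 19.68 mm² gives 321.85 mm² — area = 321.85 mm². So its area = 321.85 mm². Layer 41 is larger (321.85 vs 95.22 mm²).

layer 41 (z = 11.48 mm)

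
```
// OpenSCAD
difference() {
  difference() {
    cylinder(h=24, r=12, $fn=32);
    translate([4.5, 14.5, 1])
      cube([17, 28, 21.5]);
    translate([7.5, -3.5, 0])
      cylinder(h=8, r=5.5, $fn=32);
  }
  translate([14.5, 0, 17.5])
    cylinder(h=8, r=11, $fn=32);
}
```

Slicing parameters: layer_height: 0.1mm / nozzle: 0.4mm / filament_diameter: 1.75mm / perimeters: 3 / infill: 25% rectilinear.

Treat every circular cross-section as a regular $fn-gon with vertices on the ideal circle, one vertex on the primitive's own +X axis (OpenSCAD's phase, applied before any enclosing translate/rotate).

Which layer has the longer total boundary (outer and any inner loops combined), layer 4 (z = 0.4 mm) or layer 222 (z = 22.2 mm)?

layer 4 (z = 0.4 mm)

Layer 4 (z = 0.4): the r=12 cylinder contributes a regular 32-gon of circumradius 12 (perimeter = 2·32·12.000·sin(180°/32) = 75.28 mm); the cube at (4.5, 14.5) is absent (z outside [1, 22.5]); the r=5.5 cylinder at (7.5, -3.5) contributes a regular 32-gon of circumradius 5.5 (perimeter = 2·32·5.500·sin(180°/32) = 34.50 mm); Subtracting the remaining from the first: starting from the r=12 cylinder, the r=5.5 cylinder at (7.5, -3.5) partially overlaps it — only the 81.87 mm² overlap (of its 94.42 mm²) is removed, clipping the outline — boundary = 88.32 mm; the cylinder at (14.5, 0) does not reach this height (z outside [17.5, 25.5]); Taking the first minus the rest: none of the subtracted shapes is present at this height, so that combined region is unchanged — boundary = 88.32 mm. So its perimeter = 88.32 mm. Layer 222 (z = 22.2): the r=12 cylinder contributes a regular 32-gon of circumradius 12 (perimeter = 2·32·12.000·sin(180°/32) = 75.28 mm); the 17×28 cube at (4.5, 14.5) contributes its full rectangle (perimeter 90.00 mm); the cylinder at (7.5, -3.5) does not reach this height (z outside [0, 8]); After the difference (first − rest): starting from the r=12 cylinder, the 17×28 cube at (4.5, 14.5) misses the remaining region (no effect) — boundary = 75.28 mm; the r=11 cylinder at (14.5, 0) contributes a regular 32-gon of circumradius 11 (perimeter = 2·32·11.000·sin(180°/32) = 69.00 mm); Taking the first minus the rest: starting from that combined region, the r=11 cylinder at (14.5, 0) partially overlaps it — only the 103.95 mm² overlap (of its 377.69 mm²) is removed, clipping the outline — boundary = 75.94 mm. So its perimeter = 75.94 mm. Layer 4 is larger (88.32 vs 75.94 mm).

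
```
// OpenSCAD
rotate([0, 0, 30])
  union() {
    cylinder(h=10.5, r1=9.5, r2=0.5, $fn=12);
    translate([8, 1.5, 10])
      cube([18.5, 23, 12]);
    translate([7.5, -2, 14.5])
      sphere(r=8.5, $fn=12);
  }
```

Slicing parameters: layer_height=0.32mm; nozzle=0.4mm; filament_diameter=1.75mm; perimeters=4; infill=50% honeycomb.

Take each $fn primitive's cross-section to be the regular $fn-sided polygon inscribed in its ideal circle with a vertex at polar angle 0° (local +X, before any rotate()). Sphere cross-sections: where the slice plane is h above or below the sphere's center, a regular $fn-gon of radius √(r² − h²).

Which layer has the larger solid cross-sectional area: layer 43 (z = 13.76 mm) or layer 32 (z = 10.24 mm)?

Layer 43 (z = 13.76): the cone does not reach this height (z outside [0, 10.5]); the cube at (8, 1.5) is present — its section is the full 18.5×23 rectangle (area 425.50 mm²); the r=8.5 sphere at (7.5, -2) contributes a regular 12-gon of circumradius √(8.5²−0.74²) = 8.468 (area = (12/2)·8.468²·sin(360°/12) = 215.11 mm²); Merging all regions: the regions partially overlap — summed areas 640.61 mm² minus the doubly-counted overlap 23.33 mm² gives 617.28 mm² — area = 617.28 mm²; (rotated 30° about Z; rotation is an isometry so areas/perimeters/island counts are preserved). So its area = 617.28 mm². Layer 32 (z = 10.24): the cone (r1=9.5→r2=0.5) has section circumradius 0.723 here — a regular 12-gon (area = (12/2)·0.723²·sin(360°/12) = 1.57 mm²); the cube at (8, 1.5) is present — its section is the full 18.5×23 rectangle (area 425.50 mm²); the r=8.5 sphere at (7.5, -2) slices to a regular 12-gon of circumradius 7.355 (√(r²−h²) with h=4.26 from center) (area = (12/2)·7.355²·sin(360°/12) = 162.31 mm²); Combining (union): the regions partially overlap — summed areas 589.37 mm² minus the doubly-counted overlap 14.60 mm² gives 574.78 mm² — area = 574.78 mm²; (rotated 30° about Z; rotation is an isometry so areas/perimeters/island counts are preserved). So its area = 574.78 mm². Layer 43 is larger (617.28 vs 574.78 mm²).

layer 43 (z = 13.76 mm)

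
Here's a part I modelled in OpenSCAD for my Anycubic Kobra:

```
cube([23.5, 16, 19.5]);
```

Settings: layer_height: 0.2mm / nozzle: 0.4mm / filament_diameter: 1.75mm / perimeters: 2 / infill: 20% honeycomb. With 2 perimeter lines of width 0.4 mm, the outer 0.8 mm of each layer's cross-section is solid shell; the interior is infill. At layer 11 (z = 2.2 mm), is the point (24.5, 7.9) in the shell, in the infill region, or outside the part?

outside

At z = 2.2 mm: the 23.5×16 cube contributes its full rectangle. Overall, the cross-section is a single solid region. The nearest boundary edge runs (23.50, 0.00)→(23.50, 16.00); distance from the point to it = 1.00 mm. The point is not inside any of the regions above, so it lies outside the cross-section (1.00 mm from the nearest boundary).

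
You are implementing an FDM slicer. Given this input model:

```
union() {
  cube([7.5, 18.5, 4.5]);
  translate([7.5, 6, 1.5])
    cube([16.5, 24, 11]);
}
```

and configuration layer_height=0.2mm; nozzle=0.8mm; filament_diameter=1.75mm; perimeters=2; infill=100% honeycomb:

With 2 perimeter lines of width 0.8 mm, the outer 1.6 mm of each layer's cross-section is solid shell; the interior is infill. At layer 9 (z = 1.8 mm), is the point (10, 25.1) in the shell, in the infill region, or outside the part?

At z = 1.8 mm: the 7.5×18.5 cube contributes its full rectangle; the cube at (7.5, 6) (footprint 16.5×24) is included at this height; Taking the union: the 2 present regions share edge segments without overlapping in area, so areas simply add but the touching pieces fuse into one outline (the shared edge portions become interior and drop out of the boundary) — 1 connected region. Overall, the cross-section is a single solid region. The nearest boundary edge runs (7.50, 18.50)→(7.50, 30.00); distance from the point to it = 2.50 mm. The point is inside the cross-section and 2.50 mm from the nearest boundary — more than the 1.6 mm shell width (2 × 0.8), so it's in the infill interior.

infill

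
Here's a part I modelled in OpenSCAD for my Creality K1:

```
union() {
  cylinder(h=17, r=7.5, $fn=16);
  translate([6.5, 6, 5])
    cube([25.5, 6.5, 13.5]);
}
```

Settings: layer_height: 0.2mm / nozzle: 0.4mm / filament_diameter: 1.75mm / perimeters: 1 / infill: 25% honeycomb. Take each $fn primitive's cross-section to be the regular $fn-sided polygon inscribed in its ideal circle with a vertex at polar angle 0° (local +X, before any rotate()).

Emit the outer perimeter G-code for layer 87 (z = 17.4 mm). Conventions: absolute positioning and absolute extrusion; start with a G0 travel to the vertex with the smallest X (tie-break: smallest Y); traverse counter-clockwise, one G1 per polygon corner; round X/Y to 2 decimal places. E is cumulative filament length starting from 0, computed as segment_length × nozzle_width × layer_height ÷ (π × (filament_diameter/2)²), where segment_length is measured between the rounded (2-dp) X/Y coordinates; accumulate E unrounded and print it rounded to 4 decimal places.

At z = 17.4 mm: the cylinder is not intersected at this z (z outside [0, 17]); the cube at (6.5, 6) is present — its section is the full 25.5×6.5 rectangle; Combining (union): only the 25.5×6.5 cube at (6.5, 6) is present, so the union is just that shape — 1 connected region. The outline is a single polygon with 4 vertices. Extrusion per mm of travel: 0.4 × 0.2 / (π × 0.875²) = 0.033260. Accumulating E over each segment gives final E = 2.1286.

G0 X6.50 Y6.00 Z17.40
G1 X32.00 Y6.00 E0.8481
G1 X32.00 Y12.50 E1.0643
G1 X6.50 Y12.50 E1.9125
G1 X6.50 Y6.00 E2.1286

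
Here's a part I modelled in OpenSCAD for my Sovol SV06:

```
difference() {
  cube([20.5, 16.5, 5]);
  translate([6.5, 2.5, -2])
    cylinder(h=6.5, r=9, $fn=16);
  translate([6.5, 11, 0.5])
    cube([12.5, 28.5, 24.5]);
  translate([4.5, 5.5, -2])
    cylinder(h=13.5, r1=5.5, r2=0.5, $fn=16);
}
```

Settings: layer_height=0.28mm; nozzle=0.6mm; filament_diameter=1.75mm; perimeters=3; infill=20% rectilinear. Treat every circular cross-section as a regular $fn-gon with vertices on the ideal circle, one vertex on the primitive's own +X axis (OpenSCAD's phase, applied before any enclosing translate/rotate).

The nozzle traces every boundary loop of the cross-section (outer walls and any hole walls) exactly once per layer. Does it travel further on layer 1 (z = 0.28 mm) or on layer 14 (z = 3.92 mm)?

Layer 1 (z = 0.28): the 20.5×16.5 cube contributes its full rectangle (perimeter 74.00 mm); the cylinder at (6.5, 2.5): section is a regular 16-gon, circumradius r=9 (perimeter = 2·16·9.000·sin(180°/16) = 56.19 mm); the cube at (6.5, 11) is absent (z outside [0.5, 25]); the cone at (4.5, 5.5): at t=0.169 of its height the radius interpolates to r₁+(r₂−r₁)t = 4.656, giving a regular 16-gon of that circumradius (perimeter = 2·16·4.656·sin(180°/16) = 29.06 mm); Taking the first minus the rest: starting from the 20.5×16.5 cube, the r=9 cylinder at (6.5, 2.5) partially overlaps it — only the 152.22 mm² overlap (of its 247.98 mm²) is removed, clipping the outline; the cone at (4.5, 5.5) misses the remaining region (no effect) — boundary = 74.20 mm. So its perimeter = 74.20 mm. Layer 14 (z = 3.92): the 20.5×16.5 cube contributes its full rectangle (perimeter 74.00 mm); the r=9 cylinder at (6.5, 2.5) gives a regular 16-gon of circumradius 9 (constant along its height) (perimeter = 2·16·9.000·sin(180°/16) = 56.19 mm); the cube at (6.5, 11) (footprint 12.5×28.5) is included at this height (perimeter 82.00 mm); the cone at (4.5, 5.5) (r1=5.5→r2=0.5) has section circumradius 3.307 here — a regular 16-gon (perimeter = 2·16·3.307·sin(180°/16) = 20.65 mm); Subtracting the remaining from the first: starting from the 20.5×16.5 cube, the r=9 cylinder at (6.5, 2.5) partially overlaps it — only the 152.22 mm² overlap (of its 247.98 mm²) is removed, clipping the outline; the 12.5×28.5 cube at (6.5, 11) partially overlaps it — only the 68.12 mm² overlap (of its 356.25 mm²) is removed, clipping the outline; the cone at (4.5, 5.5) misses the remaining region (no effect) — boundary = 79.62 mm. So its perimeter = 79.62 mm. Layer 14 is larger (79.62 vs 74.20 mm).

layer 14 (z = 3.92 mm)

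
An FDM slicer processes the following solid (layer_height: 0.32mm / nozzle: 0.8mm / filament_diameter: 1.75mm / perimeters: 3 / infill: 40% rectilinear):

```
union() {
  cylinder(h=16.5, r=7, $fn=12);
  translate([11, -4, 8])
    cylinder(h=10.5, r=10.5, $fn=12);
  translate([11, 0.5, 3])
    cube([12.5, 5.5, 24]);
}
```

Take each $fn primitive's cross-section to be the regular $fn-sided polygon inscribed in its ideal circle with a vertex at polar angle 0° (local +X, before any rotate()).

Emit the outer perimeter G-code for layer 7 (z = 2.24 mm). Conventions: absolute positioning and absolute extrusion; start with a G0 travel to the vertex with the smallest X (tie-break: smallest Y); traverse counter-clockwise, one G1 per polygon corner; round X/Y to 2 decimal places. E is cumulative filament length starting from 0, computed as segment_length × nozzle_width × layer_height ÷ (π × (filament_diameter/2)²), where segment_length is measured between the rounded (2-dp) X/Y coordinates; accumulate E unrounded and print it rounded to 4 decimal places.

G0 X-7.00 Y0.00 Z2.24
G1 X-6.06 Y-3.50 E0.3857
G1 X-3.50 Y-6.06 E0.7710
G1 X0.00 Y-7.00 E1.1568
G1 X3.50 Y-6.06 E1.5425
G1 X6.06 Y-3.50 E1.9278
G1 X7.00 Y0.00 E2.3135
G1 X6.06 Y3.50 E2.6992
G1 X3.50 Y6.06 E3.0846
G1 X0.00 Y7.00 E3.4703
G1 X-3.50 Y6.06 E3.8560
G1 X-6.06 Y3.50 E4.2413
G1 X-7.00 Y0.00 E4.6270

At z = 2.24 mm: the r=7 cylinder contributes a regular 12-gon of circumradius 7; the cylinder at (11, -4) is not intersected at this z (z outside [8, 18.5]); the cube at (11, 0.5) is not intersected at this z (z outside [3, 27]); Combining (union): only the r=7 cylinder is present, so the union is just that shape — 1 connected region. The outline is a single polygon with 12 vertices. Extrusion per mm of travel: 0.8 × 0.32 / (π × 0.875²) = 0.106432. Accumulating E over each segment gives final E = 4.6270.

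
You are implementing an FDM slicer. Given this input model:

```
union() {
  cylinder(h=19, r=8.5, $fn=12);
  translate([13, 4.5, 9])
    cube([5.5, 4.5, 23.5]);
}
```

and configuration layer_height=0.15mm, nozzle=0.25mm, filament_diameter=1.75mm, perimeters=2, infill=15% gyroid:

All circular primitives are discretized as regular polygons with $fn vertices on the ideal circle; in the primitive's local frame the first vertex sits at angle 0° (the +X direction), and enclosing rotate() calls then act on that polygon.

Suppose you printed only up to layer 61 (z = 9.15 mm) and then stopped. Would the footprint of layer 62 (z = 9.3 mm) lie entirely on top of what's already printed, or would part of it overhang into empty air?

entirely on top

Compare the two slices. At z = 9.15: the r=8.5 cylinder gives a regular 12-gon of circumradius 8.5 (constant along its height) (area = (12/2)·8.500²·sin(360°/12) = 216.75 mm²); the cube at (13, 4.5) is present — its section is the full 5.5×4.5 rectangle (area 24.75 mm²); Merging all regions: the 2 present regions are separate (no shared area or edge), so areas and boundary lengths simply add and each stays a separate island — area = 241.50 mm². At z = 9.3: the r=8.5 cylinder gives a regular 12-gon of circumradius 8.5 (constant along its height) (area = (12/2)·8.500²·sin(360°/12) = 216.75 mm²); the cube at (13, 4.5) is present — its section is the full 5.5×4.5 rectangle (area 24.75 mm²); Combining (union): the 2 present regions are separate (no shared area or edge), so areas and boundary lengths simply add and each stays a separate island — area = 241.50 mm². Checking containment: the cross-section at z = 9.3 is a subset of the cross-section at z = 9.15.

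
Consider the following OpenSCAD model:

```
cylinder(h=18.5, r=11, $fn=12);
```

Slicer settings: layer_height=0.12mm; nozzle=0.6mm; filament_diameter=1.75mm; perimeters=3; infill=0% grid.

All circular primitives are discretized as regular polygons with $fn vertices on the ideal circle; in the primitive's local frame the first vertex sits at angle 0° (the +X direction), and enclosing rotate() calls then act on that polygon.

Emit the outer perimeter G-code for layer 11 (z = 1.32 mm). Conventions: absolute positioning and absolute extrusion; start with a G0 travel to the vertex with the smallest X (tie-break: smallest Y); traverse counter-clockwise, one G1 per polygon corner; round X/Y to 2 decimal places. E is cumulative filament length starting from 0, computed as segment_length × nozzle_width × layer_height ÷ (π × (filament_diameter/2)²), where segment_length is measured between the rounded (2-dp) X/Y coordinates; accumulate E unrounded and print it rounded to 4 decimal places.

At z = 1.32 mm: the r=11 cylinder contributes a regular 12-gon of circumradius 11. The outline is a single polygon with 12 vertices. Extrusion per mm of travel: 0.6 × 0.12 / (π × 0.875²) = 0.029934. Accumulating E over each segment gives final E = 2.0457.

G0 X-11.00 Y0.00 Z1.32
G1 X-9.53 Y-5.50 E0.1704
G1 X-5.50 Y-9.53 E0.3410
G1 X0.00 Y-11.00 E0.5114
G1 X5.50 Y-9.53 E0.6819
G1 X9.53 Y-5.50 E0.8525
G1 X11.00 Y0.00 E1.0229
G1 X9.53 Y5.50 E1.1933
G1 X5.50 Y9.53 E1.3639
G1 X0.00 Y11.00 E1.5343
G1 X-5.50 Y9.53 E1.7047
G1 X-9.53 Y5.50 E1.8753
G1 X-11.00 Y0.00 E2.0457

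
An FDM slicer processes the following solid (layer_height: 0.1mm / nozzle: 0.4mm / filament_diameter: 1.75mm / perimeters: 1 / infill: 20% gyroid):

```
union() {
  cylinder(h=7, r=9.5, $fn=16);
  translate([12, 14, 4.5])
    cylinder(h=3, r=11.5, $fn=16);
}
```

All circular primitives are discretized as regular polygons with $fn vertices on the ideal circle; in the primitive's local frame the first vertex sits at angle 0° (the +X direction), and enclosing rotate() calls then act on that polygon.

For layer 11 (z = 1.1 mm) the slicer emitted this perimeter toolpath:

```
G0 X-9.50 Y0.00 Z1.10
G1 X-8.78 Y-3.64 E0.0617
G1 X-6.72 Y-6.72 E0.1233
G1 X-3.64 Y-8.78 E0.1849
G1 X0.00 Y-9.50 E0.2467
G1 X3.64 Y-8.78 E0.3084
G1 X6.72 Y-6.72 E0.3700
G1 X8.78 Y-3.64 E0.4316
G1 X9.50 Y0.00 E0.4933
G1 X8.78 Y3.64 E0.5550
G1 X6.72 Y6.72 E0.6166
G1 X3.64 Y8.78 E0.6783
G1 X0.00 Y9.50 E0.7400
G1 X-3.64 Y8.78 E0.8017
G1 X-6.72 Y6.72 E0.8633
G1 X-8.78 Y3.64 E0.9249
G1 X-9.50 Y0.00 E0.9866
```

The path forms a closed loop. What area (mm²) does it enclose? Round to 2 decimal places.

Apply the shoelace formula to the sequence of (X, Y) vertices; enclosed area = 276.48 mm².

276.48 mm²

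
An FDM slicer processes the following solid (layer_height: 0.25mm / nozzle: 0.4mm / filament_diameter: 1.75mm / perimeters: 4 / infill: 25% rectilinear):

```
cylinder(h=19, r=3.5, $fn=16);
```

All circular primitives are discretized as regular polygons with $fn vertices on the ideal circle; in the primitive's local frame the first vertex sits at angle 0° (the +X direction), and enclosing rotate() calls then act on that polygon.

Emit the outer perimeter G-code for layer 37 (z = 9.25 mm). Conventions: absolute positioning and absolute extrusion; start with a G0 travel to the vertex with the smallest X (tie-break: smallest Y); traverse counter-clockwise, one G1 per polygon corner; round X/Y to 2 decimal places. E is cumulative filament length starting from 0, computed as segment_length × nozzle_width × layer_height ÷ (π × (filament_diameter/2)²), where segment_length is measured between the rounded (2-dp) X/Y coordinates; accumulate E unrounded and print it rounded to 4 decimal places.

G0 X-3.50 Y0.00 Z9.25
G1 X-3.23 Y-1.34 E0.0568
G1 X-2.47 Y-2.47 E0.1134
G1 X-1.34 Y-3.23 E0.1701
G1 X0.00 Y-3.50 E0.2269
G1 X1.34 Y-3.23 E0.2837
G1 X2.47 Y-2.47 E0.3403
G1 X3.23 Y-1.34 E0.3970
G1 X3.50 Y0.00 E0.4538
G1 X3.23 Y1.34 E0.5106
G1 X2.47 Y2.47 E0.5672
G1 X1.34 Y3.23 E0.6239
G1 X0.00 Y3.50 E0.6807
G1 X-1.34 Y3.23 E0.7375
G1 X-2.47 Y2.47 E0.7941
G1 X-3.23 Y1.34 E0.8507
G1 X-3.50 Y0.00 E0.9076

At z = 9.25 mm: the cylinder: section is a regular 16-gon, circumradius r=3.5. The outline is a single polygon with 16 vertices. Extrusion per mm of travel: 0.4 × 0.25 / (π × 0.875²) = 0.041575. Accumulating E over each segment gives final E = 0.9076.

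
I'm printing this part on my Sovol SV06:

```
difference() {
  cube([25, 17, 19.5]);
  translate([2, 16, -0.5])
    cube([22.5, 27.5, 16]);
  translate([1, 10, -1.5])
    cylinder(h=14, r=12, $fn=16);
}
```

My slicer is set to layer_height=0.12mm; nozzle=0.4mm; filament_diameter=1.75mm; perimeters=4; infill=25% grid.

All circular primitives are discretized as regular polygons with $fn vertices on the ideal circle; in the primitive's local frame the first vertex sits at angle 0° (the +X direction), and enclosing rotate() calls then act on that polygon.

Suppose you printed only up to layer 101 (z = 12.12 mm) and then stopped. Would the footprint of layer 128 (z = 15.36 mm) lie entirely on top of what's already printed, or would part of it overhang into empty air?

Compare the two slices. At z = 12.12: the 25×17 cube contributes its full rectangle (area 425.00 mm²); the 22.5×27.5 cube at (2, 16) contributes its full rectangle (area 618.75 mm²); the r=12 cylinder at (1, 10) gives a regular 16-gon of circumradius 12 (constant along its height) (area = (16/2)·12.000²·sin(360°/16) = 440.85 mm²); Subtracting the remaining from the first: starting from the 25×17 cube (425.00 mm²), the 22.5×27.5 cube at (2, 16) partially overlaps it — only the 22.50 mm² overlap (of its 618.75 mm²) is removed, clipping the outline; the r=12 cylinder at (1, 10) partially overlaps it — only the 188.20 mm² overlap (of its 440.85 mm²) is removed, clipping the outline — area = 214.30 mm². At z = 15.36: the 25×17 cube contributes its full rectangle (area 425.00 mm²); the cube at (2, 16) is present — its section is the full 22.5×27.5 rectangle (area 618.75 mm²); the cylinder at (1, 10) is absent (z outside [-1.5, 12.5]); After the difference (first − rest): starting from the 25×17 cube (425.00 mm²), the 22.5×27.5 cube at (2, 16) partially overlaps it — only the 22.50 mm² overlap (of its 618.75 mm²) is removed, clipping the outline — area = 402.50 mm². Checking containment: at z = 15.36 the cross-section extends beyond the z = 12.12 cross-section by about 188.20 mm².

part overhangs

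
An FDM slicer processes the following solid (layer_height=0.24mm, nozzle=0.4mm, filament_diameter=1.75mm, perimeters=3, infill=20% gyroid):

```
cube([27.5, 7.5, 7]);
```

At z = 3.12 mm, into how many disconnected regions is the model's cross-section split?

1

At z = 3.12 mm: the cube (footprint 27.5×7.5) is included at this height. The result has 1 disconnected region.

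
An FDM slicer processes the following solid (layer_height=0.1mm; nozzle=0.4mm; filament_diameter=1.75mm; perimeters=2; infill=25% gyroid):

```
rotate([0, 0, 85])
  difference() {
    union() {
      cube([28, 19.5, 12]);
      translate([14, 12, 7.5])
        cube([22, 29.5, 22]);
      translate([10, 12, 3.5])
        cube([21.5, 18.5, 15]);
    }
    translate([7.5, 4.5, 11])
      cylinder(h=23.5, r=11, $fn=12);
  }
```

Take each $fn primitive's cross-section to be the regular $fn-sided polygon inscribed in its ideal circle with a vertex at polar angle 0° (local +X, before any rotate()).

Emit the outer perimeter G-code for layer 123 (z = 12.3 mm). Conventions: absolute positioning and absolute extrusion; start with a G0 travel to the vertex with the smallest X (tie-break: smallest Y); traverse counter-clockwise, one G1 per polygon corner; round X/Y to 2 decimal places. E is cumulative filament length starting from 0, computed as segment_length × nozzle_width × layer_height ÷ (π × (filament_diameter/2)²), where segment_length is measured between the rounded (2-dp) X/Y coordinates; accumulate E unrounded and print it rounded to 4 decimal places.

G0 X-40.12 Y17.56 Z12.30
G1 X-29.16 Y16.60 E0.1830
G1 X-29.51 Y12.62 E0.2494
G1 X-13.90 Y11.25 E0.5100
G1 X-12.84 Y14.17 E0.5617
G1 X-10.64 Y16.01 E0.6094
G1 X-8.82 Y36.91 E0.9582
G1 X-38.20 Y39.48 E1.4487
G1 X-40.12 Y17.56 E1.8146

At z = 12.3 mm: the cube does not reach this height (z outside [0, 12]); the cube at (14, 12) is present — its section is the full 22×29.5 rectangle; the 21.5×18.5 cube at (10, 12) contributes its full rectangle; Combining (union): the regions partially overlap (shared area 323.75 mm²), so overlapping operands fuse into one piece — 1 connected region; the cylinder at (7.5, 4.5): section is a regular 12-gon, circumradius r=11; Subtracting the remaining from the first: starting from the result so far, the r=11 cylinder at (7.5, 4.5) partially overlaps it — only the 9.34 mm² overlap (of its 363.00 mm²) is removed, clipping the outline — 1 connected region; (rotated 85° about Z; rotation is an isometry so areas/perimeters/island counts are preserved). The outline is a single polygon with 8 vertices. Extrusion per mm of travel: 0.4 × 0.1 / (π × 0.875²) = 0.016630. Accumulating E over each segment gives final E = 1.8146.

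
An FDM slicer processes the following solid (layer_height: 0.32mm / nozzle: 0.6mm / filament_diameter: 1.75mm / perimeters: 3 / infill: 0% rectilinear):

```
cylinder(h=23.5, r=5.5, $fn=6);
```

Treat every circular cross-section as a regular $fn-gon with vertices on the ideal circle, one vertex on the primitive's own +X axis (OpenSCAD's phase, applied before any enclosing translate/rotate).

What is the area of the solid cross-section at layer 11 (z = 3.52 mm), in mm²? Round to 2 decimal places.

78.59 mm²

At z = 3.52 mm: the cylinder: section is a regular 6-gon, circumradius r=5.5 (area = (6/2)·5.500²·sin(360°/6) = 78.59 mm²). Overall, the cross-section is a single solid region. Net area = 78.59 mm².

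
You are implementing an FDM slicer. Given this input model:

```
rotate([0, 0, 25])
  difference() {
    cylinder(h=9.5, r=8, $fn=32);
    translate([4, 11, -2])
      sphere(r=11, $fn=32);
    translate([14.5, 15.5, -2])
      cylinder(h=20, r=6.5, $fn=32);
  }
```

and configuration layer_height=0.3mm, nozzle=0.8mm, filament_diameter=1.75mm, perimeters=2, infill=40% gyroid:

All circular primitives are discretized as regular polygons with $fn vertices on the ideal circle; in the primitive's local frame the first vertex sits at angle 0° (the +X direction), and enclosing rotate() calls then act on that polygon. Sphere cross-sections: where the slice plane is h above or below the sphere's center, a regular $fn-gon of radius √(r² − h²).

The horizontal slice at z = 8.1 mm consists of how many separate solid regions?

At z = 8.1 mm: the r=8 cylinder contributes a regular 32-gon of circumradius 8; the sphere at (4, 11): section is a regular 32-gon, circumradius = √(r²−h²) = √(11²−10.1²) = 4.358; the r=6.5 cylinder at (14.5, 15.5) contributes a regular 32-gon of circumradius 6.5; After the difference (first − rest): starting from the r=8 cylinder, the r=11 sphere at (4, 11) partially overlaps it — only the 1.50 mm² overlap (of its 59.28 mm²) is removed, clipping the outline; the r=6.5 cylinder at (14.5, 15.5) misses the remaining region (no effect) — 1 connected region; (whole slice rotated 25° about Z — lengths, areas and connectivity unchanged). The result has 1 disconnected region.

1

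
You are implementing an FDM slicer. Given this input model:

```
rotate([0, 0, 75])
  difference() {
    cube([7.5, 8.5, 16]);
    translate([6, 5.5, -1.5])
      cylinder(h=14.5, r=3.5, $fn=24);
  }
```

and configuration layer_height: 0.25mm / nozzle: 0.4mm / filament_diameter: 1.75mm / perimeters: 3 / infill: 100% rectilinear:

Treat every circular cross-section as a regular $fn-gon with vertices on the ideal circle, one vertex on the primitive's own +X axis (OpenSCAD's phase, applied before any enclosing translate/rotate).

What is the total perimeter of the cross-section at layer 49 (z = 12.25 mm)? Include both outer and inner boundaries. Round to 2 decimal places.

33.22 mm

At z = 12.25 mm: the cube (footprint 7.5×8.5) is included at this height (perimeter 32.00 mm); the r=3.5 cylinder at (6, 5.5) gives a regular 24-gon of circumradius 3.5 (constant along its height) (perimeter = 2·24·3.500·sin(180°/24) = 21.93 mm); Taking the first minus the rest: starting from the 7.5×8.5 cube, the r=3.5 cylinder at (6, 5.5) partially overlaps it — only the 28.00 mm² overlap (of its 38.05 mm²) is removed, clipping the outline — boundary = 33.22 mm; (whole slice rotated 75° about Z — lengths, areas and connectivity unchanged). Overall, the cross-section is a single solid region. Total boundary length (outer) = 33.22 mm.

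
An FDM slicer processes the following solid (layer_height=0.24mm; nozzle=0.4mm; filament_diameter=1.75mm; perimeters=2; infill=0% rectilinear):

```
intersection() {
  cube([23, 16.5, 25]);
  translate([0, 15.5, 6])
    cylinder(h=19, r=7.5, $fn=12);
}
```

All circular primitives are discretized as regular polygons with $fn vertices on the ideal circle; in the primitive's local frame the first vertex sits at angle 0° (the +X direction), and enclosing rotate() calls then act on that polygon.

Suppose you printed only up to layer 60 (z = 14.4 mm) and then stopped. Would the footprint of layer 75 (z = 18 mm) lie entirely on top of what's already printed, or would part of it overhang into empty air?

Compare the two slices. At z = 14.4: the cube (footprint 23×16.5) is included at this height (area 379.50 mm²); the r=7.5 cylinder at (0, 15.5) gives a regular 12-gon of circumradius 7.5 (constant along its height) (area = (12/2)·7.500²·sin(360°/12) = 168.75 mm²); After intersecting: the r=7.5 cylinder at (0, 15.5) partially overlaps the 23×16.5 cube; clipping to the common part keeps 49.55 mm² — area = 49.55 mm². At z = 18: the cube (footprint 23×16.5) is included at this height (area 379.50 mm²); the r=7.5 cylinder at (0, 15.5) gives a regular 12-gon of circumradius 7.5 (constant along its height) (area = (12/2)·7.500²·sin(360°/12) = 168.75 mm²); After intersecting: the r=7.5 cylinder at (0, 15.5) partially overlaps the 23×16.5 cube; clipping to the common part keeps 49.55 mm² — area = 49.55 mm². Checking containment: the cross-section at z = 18 is a subset of the cross-section at z = 14.4.

entirely on top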